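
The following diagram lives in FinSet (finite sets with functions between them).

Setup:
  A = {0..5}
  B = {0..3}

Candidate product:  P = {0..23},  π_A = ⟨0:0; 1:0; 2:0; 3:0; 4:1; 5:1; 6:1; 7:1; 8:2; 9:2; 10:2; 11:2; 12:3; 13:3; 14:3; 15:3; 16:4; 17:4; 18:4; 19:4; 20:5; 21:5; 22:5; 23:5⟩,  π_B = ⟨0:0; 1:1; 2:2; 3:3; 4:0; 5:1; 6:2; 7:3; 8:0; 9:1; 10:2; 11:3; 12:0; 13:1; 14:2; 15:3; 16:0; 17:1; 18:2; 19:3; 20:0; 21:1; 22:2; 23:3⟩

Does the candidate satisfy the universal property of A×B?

Answer: VALID PRODUCT

Trace:
|A|·|B| = 6·4 = 24;  |P| = 24
Check the pairing map k ↦ (π_A(k), π_B(k)):
  0 : (0,0)
  1 : (0,1)
  2 : (0,2)
  3 : (0,3)
  4 : (1,0)
  5 : (1,1)
  6 : (1,2)
  7 : (1,3)
  8 : (2,0)
  9 : (2,1)
  10 : (2,2)
  11 : (2,3)
  12 : (3,0)
  13 : (3,1)
  14 : (3,2)
  15 : (3,3)
  16 : (4,0)
  17 : (4,1)
  18 : (4,2)
  19 : (4,3)
  20 : (5,0)
  21 : (5,1)
  22 : (5,2)
  23 : (5,3)
distinct pairs in image: 24 / 24 needed
  → bijection onto A×B; projections well-typed.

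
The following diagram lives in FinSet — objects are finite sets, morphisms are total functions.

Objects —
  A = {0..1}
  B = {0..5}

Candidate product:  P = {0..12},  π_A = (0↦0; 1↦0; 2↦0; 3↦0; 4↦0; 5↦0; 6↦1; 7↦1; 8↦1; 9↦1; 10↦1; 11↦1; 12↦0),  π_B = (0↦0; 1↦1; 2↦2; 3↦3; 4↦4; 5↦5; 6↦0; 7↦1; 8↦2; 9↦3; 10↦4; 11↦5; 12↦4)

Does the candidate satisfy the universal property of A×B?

Answer: NOT A VALID PRODUCT — |P|=13 ≠ |A|·|B|=12

Work:
|A|·|B| = 2·6 = 12;  |P| = 13
  → cardinalities differ; no bijection possible.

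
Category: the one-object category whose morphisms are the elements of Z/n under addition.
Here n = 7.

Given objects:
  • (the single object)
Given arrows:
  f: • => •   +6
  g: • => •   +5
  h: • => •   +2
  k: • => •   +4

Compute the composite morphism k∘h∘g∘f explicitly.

  0 +6≡6 +5≡4 +2≡6 +4≡3  (mod 7)
result: +3

Answer: +3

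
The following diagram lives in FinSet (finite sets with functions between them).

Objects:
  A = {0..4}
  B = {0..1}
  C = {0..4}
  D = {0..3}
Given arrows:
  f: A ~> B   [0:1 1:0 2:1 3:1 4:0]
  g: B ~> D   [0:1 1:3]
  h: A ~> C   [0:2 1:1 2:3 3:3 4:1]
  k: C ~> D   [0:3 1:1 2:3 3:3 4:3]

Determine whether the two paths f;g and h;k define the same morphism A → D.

1) trace f;g:
  0 f~>1 g~>3
  1 f~>0 g~>1
  2 f~>1 g~>3
  3 f~>1 g~>3
  4 f~>0 g~>1
  ⟦path⟧₁ = [0:3 1:1 2:3 3:3 4:1]
2) trace h;k:
  0 h~>2 k~>3
  1 h~>1 k~>1
  2 h~>3 k~>3
  3 h~>3 k~>3
  4 h~>1 k~>1
  ⟦path⟧₂ = [0:3 1:1 2:3 3:3 4:1]
Equal? equal; square commutes

Answer: COMMUTES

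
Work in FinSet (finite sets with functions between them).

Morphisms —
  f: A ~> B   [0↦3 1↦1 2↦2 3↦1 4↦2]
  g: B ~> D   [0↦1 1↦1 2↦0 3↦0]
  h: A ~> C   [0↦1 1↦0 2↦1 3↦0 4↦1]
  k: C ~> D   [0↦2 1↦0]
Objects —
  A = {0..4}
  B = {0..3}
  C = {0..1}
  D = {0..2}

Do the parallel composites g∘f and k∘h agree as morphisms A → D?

1) trace f;g:
  0 f~>3 g~>0
  1 f~>1 g~>1
  2 f~>2 g~>0
  3 f~>1 g~>1
  4 f~>2 g~>0
  ⟦path⟧₁ = [0↦0 1↦1 2↦0 3↦1 4↦0]
2) trace h;k:
  0 h~>1 k~>0
  1 h~>0 k~>2
  2 h~>1 k~>0
  3 h~>0 k~>2
  4 h~>1 k~>0
  ⟦path⟧₂ = [0↦0 1↦2 2↦0 3↦2 4↦0]
Equal? differ; not commutative

Answer: DOES NOT COMMUTE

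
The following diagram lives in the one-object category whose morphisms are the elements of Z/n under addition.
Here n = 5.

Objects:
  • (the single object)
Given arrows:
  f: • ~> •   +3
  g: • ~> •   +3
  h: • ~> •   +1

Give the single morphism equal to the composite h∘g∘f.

Answer: +2

Derivation:
  0 +3≡3 +3≡1 +1≡2  (mod 5)
result: +2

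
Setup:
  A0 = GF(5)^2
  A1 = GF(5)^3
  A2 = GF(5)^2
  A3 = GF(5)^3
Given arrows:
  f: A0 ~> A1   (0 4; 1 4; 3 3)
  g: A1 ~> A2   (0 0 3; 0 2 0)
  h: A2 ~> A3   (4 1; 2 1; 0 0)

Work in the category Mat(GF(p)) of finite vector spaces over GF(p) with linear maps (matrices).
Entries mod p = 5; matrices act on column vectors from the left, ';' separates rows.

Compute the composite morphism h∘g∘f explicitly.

  e0=[1,0] f~>[0,1,3] g~>[4,2] h~>[3,0,0]
  e1=[0,1] f~>[4,4,3] g~>[4,3] h~>[4,1,0]
result: (3 4; 0 1; 0 0)

Answer: (3 4; 0 1; 0 0)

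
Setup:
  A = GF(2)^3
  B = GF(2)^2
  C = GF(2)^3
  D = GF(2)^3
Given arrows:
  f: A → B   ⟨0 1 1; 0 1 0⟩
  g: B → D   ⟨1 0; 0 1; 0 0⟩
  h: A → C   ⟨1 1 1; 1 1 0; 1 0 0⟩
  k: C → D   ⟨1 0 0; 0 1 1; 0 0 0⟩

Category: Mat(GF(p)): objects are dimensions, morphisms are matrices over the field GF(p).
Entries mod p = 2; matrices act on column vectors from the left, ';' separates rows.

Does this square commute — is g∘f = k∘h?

Along f;g (path 1):
  e0=⟨1,0,0⟩ f→⟨0,0⟩ g→⟨0,0,0⟩
  e1=⟨0,1,0⟩ f→⟨1,1⟩ g→⟨1,1,0⟩
  e2=⟨0,0,1⟩ f→⟨1,0⟩ g→⟨1,0,0⟩
  ⟦path⟧₁ = ⟨0 1 1; 0 1 0; 0 0 0⟩
Along h;k (path 2):
  e0=⟨1,0,0⟩ h→⟨1,1,1⟩ k→⟨1,0,0⟩
  e1=⟨0,1,0⟩ h→⟨1,1,0⟩ k→⟨1,1,0⟩
  e2=⟨0,0,1⟩ h→⟨1,0,0⟩ k→⟨1,0,0⟩
  ⟦path⟧₂ = ⟨1 1 1; 0 1 0; 0 0 0⟩
Equal? NO — does not commute

Answer: DOES NOT COMMUTE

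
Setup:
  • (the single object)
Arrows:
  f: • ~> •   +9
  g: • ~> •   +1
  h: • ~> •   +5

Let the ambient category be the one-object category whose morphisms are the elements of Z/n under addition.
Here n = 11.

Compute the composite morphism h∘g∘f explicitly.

  0 +9≡9 +1≡10 +5≡4  (mod 11)
composite: +4

Answer: +4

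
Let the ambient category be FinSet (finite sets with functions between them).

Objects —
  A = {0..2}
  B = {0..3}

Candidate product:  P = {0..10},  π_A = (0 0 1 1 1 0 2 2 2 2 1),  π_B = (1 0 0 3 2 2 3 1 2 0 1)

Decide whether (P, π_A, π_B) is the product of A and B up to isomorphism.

Answer: NOT A VALID PRODUCT — |P|=11 ≠ |A|·|B|=12

Derivation:
|A|·|B| = 3·4 = 12;  |P| = 11
  → cardinalities differ; no bijection possible.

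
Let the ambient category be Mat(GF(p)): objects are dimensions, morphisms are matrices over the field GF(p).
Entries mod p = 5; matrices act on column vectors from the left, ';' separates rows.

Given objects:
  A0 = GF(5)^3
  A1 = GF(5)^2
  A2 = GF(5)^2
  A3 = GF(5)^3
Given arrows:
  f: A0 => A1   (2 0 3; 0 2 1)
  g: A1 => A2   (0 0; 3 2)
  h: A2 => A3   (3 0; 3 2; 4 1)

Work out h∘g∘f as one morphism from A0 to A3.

Answer: (0 0 0; 2 3 2; 1 4 1)

Derivation:
  e0=(1,0,0) f=>(2,0) g=>(0,1) h=>(0,2,1)
  e1=(0,1,0) f=>(0,2) g=>(0,4) h=>(0,3,4)
  e2=(0,0,1) f=>(3,1) g=>(0,1) h=>(0,2,1)
composite: (0 0 0; 2 3 2; 1 4 1)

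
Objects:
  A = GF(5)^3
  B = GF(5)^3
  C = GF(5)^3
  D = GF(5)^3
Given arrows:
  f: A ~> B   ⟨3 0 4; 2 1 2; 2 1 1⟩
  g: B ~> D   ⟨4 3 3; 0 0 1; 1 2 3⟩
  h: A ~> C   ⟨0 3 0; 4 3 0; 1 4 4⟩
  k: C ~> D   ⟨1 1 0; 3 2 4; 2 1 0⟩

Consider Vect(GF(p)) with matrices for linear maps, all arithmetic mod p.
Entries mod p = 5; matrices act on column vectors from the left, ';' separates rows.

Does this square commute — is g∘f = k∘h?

Answer: DOES NOT COMMUTE

Trace:
1) trace f;g:
  e0=(1,0,0) f~>(3,2,2) g~>(4,2,3)
  e1=(0,1,0) f~>(0,1,1) g~>(1,1,0)
  e2=(0,0,1) f~>(4,2,1) g~>(0,1,1)
  composite₁ = ⟨4 1 0; 2 1 1; 3 0 1⟩
2) trace h;k:
  e0=(1,0,0) h~>(0,4,1) k~>(4,2,4)
  e1=(0,1,0) h~>(3,3,4) k~>(1,1,4)
  e2=(0,0,1) h~>(0,0,4) k~>(0,1,0)
  composite₂ = ⟨4 1 0; 2 1 1; 4 4 0⟩
Equal? NO — does not commute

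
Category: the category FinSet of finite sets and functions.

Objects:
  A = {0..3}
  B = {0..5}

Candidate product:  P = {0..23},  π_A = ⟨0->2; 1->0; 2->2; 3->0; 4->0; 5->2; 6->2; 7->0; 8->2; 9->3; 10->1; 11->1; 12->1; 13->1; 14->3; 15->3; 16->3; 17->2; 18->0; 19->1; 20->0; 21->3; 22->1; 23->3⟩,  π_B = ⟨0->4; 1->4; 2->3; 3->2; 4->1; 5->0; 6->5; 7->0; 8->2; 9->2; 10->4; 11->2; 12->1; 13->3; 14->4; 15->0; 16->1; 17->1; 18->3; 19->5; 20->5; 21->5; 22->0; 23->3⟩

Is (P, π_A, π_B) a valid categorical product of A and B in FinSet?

|A|·|B| = 4·6 = 24;  |P| = 24
Check the pairing map k ↦ (π_A(k), π_B(k)):
  0 -> (2,4)
  1 -> (0,4)
  2 -> (2,3)
  3 -> (0,2)
  4 -> (0,1)
  5 -> (2,0)
  6 -> (2,5)
  7 -> (0,0)
  8 -> (2,2)
  9 -> (3,2)
  10 -> (1,4)
  11 -> (1,2)
  12 -> (1,1)
  13 -> (1,3)
  14 -> (3,4)
  15 -> (3,0)
  16 -> (3,1)
  17 -> (2,1)
  18 -> (0,3)
  19 -> (1,5)
  20 -> (0,5)
  21 -> (3,5)
  22 -> (1,0)
  23 -> (3,3)
distinct pairs in image: 24 / 24 needed
  → bijection onto A×B; projections well-typed.

Answer: VALID PRODUCT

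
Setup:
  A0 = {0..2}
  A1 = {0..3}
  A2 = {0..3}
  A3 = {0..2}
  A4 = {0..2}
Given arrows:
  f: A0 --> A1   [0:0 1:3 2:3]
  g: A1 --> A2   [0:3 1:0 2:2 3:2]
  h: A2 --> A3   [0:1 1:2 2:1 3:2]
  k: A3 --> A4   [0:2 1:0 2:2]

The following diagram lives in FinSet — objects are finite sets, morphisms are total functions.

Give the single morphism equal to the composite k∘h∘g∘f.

Answer: [0:2 1:0 2:0]

Derivation:
  0 f-->0 g-->3 h-->2 k-->2
  1 f-->3 g-->2 h-->1 k-->0
  2 f-->3 g-->2 h-->1 k-->0
result: [0:2 1:0 2:0]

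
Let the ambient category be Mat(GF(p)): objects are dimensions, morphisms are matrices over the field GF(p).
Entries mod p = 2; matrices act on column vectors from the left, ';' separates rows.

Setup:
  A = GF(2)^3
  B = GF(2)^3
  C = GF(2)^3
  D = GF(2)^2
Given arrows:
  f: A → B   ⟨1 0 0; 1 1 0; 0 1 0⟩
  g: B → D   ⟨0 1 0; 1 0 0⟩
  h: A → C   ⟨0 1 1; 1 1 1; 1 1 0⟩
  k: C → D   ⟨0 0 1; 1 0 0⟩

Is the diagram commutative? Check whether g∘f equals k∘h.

Answer: DOES NOT COMMUTE

Work:
Along f;g (path 1):
  e0=⟨1,0,0⟩ f→⟨1,1,0⟩ g→⟨1,1⟩
  e1=⟨0,1,0⟩ f→⟨0,1,1⟩ g→⟨1,0⟩
  e2=⟨0,0,1⟩ f→⟨0,0,0⟩ g→⟨0,0⟩
  result₁ = ⟨1 1 0; 1 0 0⟩
Along h;k (path 2):
  e0=⟨1,0,0⟩ h→⟨0,1,1⟩ k→⟨1,0⟩
  e1=⟨0,1,0⟩ h→⟨1,1,1⟩ k→⟨1,1⟩
  e2=⟨0,0,1⟩ h→⟨1,1,0⟩ k→⟨0,1⟩
  result₂ = ⟨1 1 0; 0 1 1⟩
Equal? NO — does not commute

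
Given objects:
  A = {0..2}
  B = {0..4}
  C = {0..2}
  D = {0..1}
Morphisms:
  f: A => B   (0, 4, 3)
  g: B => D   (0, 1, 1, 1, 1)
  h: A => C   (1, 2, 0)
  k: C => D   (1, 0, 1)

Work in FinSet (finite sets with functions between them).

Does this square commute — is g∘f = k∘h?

Answer: COMMUTES

Trace:
1) trace f;g:
  0 f=>0 g=>0
  1 f=>4 g=>1
  2 f=>3 g=>1
  result₁ = (0, 1, 1)
2) trace h;k:
  0 h=>1 k=>0
  1 h=>2 k=>1
  2 h=>0 k=>1
  result₂ = (0, 1, 1)
Equal? equal; square commutes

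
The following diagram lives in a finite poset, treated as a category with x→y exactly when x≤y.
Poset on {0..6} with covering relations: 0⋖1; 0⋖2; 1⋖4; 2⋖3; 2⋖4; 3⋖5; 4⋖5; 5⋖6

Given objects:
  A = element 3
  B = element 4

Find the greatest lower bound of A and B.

Common predecessors of 3,4: {0,2}
  0 <= 2
  2 <= 2
glb = 2

Answer: A∧B = 2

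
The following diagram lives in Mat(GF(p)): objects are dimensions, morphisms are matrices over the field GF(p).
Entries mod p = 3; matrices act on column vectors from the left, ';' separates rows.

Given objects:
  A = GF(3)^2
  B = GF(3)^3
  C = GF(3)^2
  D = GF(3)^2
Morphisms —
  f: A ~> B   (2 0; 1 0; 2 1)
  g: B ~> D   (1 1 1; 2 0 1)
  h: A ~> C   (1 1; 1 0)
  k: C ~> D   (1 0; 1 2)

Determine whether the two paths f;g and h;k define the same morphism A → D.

1) trace f;g:
  e0=(1,0) f~>(2,1,2) g~>(2,0)
  e1=(0,1) f~>(0,0,1) g~>(1,1)
  ⟦path⟧₁ = (2 1; 0 1)
2) trace h;k:
  e0=(1,0) h~>(1,1) k~>(1,0)
  e1=(0,1) h~>(1,0) k~>(1,1)
  ⟦path⟧₂ = (1 1; 0 1)
Equal? differ; not commutative

Answer: DOES NOT COMMUTE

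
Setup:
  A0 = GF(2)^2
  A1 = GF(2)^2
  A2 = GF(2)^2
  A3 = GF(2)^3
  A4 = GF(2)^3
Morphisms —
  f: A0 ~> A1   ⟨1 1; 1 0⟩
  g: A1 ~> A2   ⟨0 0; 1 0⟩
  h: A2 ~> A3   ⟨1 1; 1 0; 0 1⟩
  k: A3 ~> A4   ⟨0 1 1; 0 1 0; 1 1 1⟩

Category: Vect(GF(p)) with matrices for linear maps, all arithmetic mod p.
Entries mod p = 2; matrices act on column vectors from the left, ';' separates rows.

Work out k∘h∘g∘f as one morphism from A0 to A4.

  e0=[1,0] f~>[1,1] g~>[0,1] h~>[1,0,1] k~>[1,0,0]
  e1=[0,1] f~>[1,0] g~>[0,1] h~>[1,0,1] k~>[1,0,0]
⟦path⟧: ⟨1 1; 0 0; 0 0⟩

Answer: ⟨1 1; 0 0; 0 0⟩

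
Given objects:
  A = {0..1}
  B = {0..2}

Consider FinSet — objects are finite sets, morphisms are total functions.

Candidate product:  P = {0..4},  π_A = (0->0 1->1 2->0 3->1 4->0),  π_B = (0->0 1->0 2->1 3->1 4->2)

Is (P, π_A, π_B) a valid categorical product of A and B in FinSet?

Answer: NOT A VALID PRODUCT — |P|=5 ≠ |A|·|B|=6

Derivation:
|A|·|B| = 2·3 = 6;  |P| = 5
  → cardinalities differ; no bijection possible.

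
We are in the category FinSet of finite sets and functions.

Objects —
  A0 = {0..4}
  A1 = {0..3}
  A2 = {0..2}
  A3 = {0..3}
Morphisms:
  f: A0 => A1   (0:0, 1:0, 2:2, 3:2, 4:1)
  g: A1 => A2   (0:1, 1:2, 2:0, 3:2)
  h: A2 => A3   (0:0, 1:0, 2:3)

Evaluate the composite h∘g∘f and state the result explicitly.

Answer: (0:0, 1:0, 2:0, 3:0, 4:3)

Work:
  0 f=>0 g=>1 h=>0
  1 f=>0 g=>1 h=>0
  2 f=>2 g=>0 h=>0
  3 f=>2 g=>0 h=>0
  4 f=>1 g=>2 h=>3
composite: (0:0, 1:0, 2:0, 3:0, 4:3)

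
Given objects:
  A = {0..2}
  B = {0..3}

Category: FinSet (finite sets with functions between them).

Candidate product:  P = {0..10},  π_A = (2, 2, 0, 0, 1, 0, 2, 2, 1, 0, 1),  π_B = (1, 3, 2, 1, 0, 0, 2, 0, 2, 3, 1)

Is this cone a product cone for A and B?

Answer: NOT A VALID PRODUCT — |P|=11 ≠ |A|·|B|=12

Work:
|A|·|B| = 3·4 = 12;  |P| = 11
  → cardinalities differ; no bijection possible.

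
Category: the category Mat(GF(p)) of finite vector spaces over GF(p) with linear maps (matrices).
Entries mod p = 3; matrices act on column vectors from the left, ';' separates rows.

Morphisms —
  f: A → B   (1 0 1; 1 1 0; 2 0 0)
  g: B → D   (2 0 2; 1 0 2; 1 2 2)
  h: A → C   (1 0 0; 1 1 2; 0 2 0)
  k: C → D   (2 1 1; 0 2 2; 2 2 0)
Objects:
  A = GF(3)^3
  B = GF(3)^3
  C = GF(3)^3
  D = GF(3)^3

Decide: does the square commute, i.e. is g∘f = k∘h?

1) trace f;g:
  e0=(1,0,0) f→(1,1,2) g→(0,2,1)
  e1=(0,1,0) f→(0,1,0) g→(0,0,2)
  e2=(0,0,1) f→(1,0,0) g→(2,1,1)
  ⟦path⟧₁ = (0 0 2; 2 0 1; 1 2 1)
2) trace h;k:
  e0=(1,0,0) h→(1,1,0) k→(0,2,1)
  e1=(0,1,0) h→(0,1,2) k→(0,0,2)
  e2=(0,0,1) h→(0,2,0) k→(2,1,1)
  ⟦path⟧₂ = (0 0 2; 2 0 1; 1 2 1)
Equal? same morphism ✓

Answer: COMMUTES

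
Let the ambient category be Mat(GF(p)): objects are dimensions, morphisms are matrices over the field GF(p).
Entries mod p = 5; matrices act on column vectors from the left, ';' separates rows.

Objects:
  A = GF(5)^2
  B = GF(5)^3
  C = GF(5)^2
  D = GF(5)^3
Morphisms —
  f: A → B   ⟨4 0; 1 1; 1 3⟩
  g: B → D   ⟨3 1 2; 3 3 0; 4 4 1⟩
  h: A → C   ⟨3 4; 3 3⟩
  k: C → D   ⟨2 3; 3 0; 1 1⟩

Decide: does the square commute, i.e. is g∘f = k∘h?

Path 1 = f;g:
  e0=(1,0) f→(4,1,1) g→(0,0,1)
  e1=(0,1) f→(0,1,3) g→(2,3,2)
  result₁ = ⟨0 2; 0 3; 1 2⟩
Path 2 = h;k:
  e0=(1,0) h→(3,3) k→(0,4,1)
  e1=(0,1) h→(4,3) k→(2,2,2)
  result₂ = ⟨0 2; 4 2; 1 2⟩
Equal? NO — does not commute

Answer: DOES NOT COMMUTE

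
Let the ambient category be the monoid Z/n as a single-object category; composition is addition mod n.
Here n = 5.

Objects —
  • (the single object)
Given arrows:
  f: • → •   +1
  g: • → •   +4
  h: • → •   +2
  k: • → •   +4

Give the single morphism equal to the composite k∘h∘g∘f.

Answer: +1

Work:
  0 +1≡1 +4≡0 +2≡2 +4≡1  (mod 5)
⟦path⟧: +1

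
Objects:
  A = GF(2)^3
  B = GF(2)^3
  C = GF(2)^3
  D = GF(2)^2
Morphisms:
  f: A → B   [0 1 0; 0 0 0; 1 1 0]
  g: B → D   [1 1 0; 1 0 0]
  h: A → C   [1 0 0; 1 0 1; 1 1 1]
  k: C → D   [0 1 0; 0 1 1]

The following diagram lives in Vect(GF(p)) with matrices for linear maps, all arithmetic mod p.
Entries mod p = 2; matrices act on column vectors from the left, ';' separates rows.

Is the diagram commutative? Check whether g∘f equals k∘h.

Along f;g (path 1):
  e0=[1,0,0] f→[0,0,1] g→[0,0]
  e1=[0,1,0] f→[1,0,1] g→[1,1]
  e2=[0,0,1] f→[0,0,0] g→[0,0]
  result₁ = [0 1 0; 0 1 0]
Along h;k (path 2):
  e0=[1,0,0] h→[1,1,1] k→[1,0]
  e1=[0,1,0] h→[0,0,1] k→[0,1]
  e2=[0,0,1] h→[0,1,1] k→[1,0]
  result₂ = [1 0 1; 0 1 0]
Equal? distinct morphisms ✗

Answer: DOES NOT COMMUTE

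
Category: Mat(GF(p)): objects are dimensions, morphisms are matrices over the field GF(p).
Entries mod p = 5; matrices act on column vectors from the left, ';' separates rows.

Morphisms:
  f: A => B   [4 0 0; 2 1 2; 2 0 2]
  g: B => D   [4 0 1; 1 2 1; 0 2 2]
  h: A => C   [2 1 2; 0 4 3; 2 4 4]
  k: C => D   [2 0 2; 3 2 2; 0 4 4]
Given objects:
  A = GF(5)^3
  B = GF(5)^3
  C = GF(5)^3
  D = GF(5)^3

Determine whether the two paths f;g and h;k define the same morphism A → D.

Answer: DOES NOT COMMUTE

Work:
Path 1 = f;g:
  e0=(1,0,0) f=>(4,2,2) g=>(3,0,3)
  e1=(0,1,0) f=>(0,1,0) g=>(0,2,2)
  e2=(0,0,1) f=>(0,2,2) g=>(2,1,3)
  result₁ = [3 0 2; 0 2 1; 3 2 3]
Path 2 = h;k:
  e0=(1,0,0) h=>(2,0,2) k=>(3,0,3)
  e1=(0,1,0) h=>(1,4,4) k=>(0,4,2)
  e2=(0,0,1) h=>(2,3,4) k=>(2,0,3)
  result₂ = [3 0 2; 0 4 0; 3 2 3]
Equal? differ; not commutative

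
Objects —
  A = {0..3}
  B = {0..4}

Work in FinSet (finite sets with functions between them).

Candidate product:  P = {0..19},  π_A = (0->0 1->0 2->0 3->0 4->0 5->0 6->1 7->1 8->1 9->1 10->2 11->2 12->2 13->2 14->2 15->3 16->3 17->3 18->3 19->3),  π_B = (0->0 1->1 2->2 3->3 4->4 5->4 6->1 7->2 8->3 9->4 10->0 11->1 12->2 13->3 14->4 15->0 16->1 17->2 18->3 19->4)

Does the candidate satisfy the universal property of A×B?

|A|·|B| = 4·5 = 20;  |P| = 20
Check the pairing map k ↦ (π_A(k), π_B(k)):
  0 -> (0,0)
  1 -> (0,1)
  2 -> (0,2)
  3 -> (0,3)
  4 -> (0,4)
  5 -> (0,4)  ✗ repeats pair of k=4
  6 -> (1,1)
  7 -> (1,2)
  8 -> (1,3)
  9 -> (1,4)
  10 -> (2,0)
  11 -> (2,1)
  12 -> (2,2)
  13 -> (2,3)
  14 -> (2,4)
  15 -> (3,0)
  16 -> (3,1)
  17 -> (3,2)
  18 -> (3,3)
  19 -> (3,4)
distinct pairs in image: 19 / 20 needed
  → (0,4) hit at k=4 and k=5

Answer: NOT A VALID PRODUCT — duplicate pair at indices 4,5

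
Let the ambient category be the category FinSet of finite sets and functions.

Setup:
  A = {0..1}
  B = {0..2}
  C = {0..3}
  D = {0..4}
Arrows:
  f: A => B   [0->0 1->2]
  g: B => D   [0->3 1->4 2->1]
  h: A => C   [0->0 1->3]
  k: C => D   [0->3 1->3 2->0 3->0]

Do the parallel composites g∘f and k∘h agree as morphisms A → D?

Path 1 = f;g:
  0 f=>0 g=>3
  1 f=>2 g=>1
  composite₁ = [0->3 1->1]
Path 2 = h;k:
  0 h=>0 k=>3
  1 h=>3 k=>0
  composite₂ = [0->3 1->0]
Equal? NO — does not commute

Answer: DOES NOT COMMUTE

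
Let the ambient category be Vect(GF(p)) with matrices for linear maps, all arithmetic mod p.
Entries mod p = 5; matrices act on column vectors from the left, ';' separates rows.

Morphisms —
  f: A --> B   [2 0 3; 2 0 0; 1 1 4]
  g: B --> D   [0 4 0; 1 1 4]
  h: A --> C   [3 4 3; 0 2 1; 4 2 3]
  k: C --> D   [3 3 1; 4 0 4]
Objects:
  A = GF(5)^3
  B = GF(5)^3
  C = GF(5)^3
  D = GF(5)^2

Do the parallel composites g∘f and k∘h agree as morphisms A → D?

1) trace f;g:
  e0=(1,0,0) f-->(2,2,1) g-->(3,3)
  e1=(0,1,0) f-->(0,0,1) g-->(0,4)
  e2=(0,0,1) f-->(3,0,4) g-->(0,4)
  ⟦path⟧₁ = [3 0 0; 3 4 4]
2) trace h;k:
  e0=(1,0,0) h-->(3,0,4) k-->(3,3)
  e1=(0,1,0) h-->(4,2,2) k-->(0,4)
  e2=(0,0,1) h-->(3,1,3) k-->(0,4)
  ⟦path⟧₂ = [3 0 0; 3 4 4]
Equal? YES — commutes

Answer: COMMUTES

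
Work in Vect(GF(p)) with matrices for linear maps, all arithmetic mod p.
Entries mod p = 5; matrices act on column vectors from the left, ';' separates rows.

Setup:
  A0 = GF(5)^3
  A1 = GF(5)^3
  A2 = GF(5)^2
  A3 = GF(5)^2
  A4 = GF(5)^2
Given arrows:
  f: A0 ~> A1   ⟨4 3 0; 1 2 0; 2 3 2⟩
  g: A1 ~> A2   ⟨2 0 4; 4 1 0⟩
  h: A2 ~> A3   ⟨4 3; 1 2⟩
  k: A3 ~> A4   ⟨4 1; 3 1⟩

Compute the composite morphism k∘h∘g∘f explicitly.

Answer: ⟨0 2 1; 0 3 4⟩

Trace:
  e0=(1,0,0) f~>(4,1,2) g~>(1,2) h~>(0,0) k~>(0,0)
  e1=(0,1,0) f~>(3,2,3) g~>(3,4) h~>(4,1) k~>(2,3)
  e2=(0,0,1) f~>(0,0,2) g~>(3,0) h~>(2,3) k~>(1,4)
⟦path⟧: ⟨0 2 1; 0 3 4⟩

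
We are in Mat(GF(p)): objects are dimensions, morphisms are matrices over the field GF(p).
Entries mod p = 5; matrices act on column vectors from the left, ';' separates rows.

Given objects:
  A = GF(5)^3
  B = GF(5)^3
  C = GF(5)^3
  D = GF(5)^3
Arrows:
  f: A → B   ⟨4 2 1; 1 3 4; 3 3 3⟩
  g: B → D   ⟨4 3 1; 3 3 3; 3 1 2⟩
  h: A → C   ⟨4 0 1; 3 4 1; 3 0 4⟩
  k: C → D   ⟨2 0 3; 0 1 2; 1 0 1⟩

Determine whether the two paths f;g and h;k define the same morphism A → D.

Answer: DOES NOT COMMUTE

Work:
1) trace f;g:
  e0=(1,0,0) f→(4,1,3) g→(2,4,4)
  e1=(0,1,0) f→(2,3,3) g→(0,4,0)
  e2=(0,0,1) f→(1,4,3) g→(4,4,3)
  composite₁ = ⟨2 0 4; 4 4 4; 4 0 3⟩
2) trace h;k:
  e0=(1,0,0) h→(4,3,3) k→(2,4,2)
  e1=(0,1,0) h→(0,4,0) k→(0,4,0)
  e2=(0,0,1) h→(1,1,4) k→(4,4,0)
  composite₂ = ⟨2 0 4; 4 4 4; 2 0 0⟩
Equal? NO — does not commute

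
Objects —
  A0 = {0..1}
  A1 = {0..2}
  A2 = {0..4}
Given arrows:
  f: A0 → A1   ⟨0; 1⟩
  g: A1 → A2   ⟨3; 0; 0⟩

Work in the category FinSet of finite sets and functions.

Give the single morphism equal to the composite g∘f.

Answer: ⟨3; 0⟩

Work:
  0 f→0 g→3
  1 f→1 g→0
composite: ⟨3; 0⟩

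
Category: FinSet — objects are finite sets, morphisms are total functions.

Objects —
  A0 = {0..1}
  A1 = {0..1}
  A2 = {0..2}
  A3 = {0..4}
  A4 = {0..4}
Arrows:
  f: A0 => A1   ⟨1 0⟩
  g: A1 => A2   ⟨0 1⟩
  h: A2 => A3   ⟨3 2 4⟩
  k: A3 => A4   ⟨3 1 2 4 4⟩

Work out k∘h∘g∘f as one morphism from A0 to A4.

Answer: ⟨2 4⟩

Work:
  0 f=>1 g=>1 h=>2 k=>2
  1 f=>0 g=>0 h=>3 k=>4
composite: ⟨2 4⟩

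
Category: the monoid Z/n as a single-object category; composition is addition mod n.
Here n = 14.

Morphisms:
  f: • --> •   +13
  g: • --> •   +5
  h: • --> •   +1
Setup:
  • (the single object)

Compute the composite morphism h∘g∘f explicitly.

  0 +13≡13 +5≡4 +1≡5  (mod 14)
composite: +5

Answer: +5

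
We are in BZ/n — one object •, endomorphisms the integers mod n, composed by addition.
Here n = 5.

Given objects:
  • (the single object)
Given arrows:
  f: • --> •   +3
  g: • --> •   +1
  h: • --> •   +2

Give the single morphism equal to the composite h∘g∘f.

  0 +3≡3 +1≡4 +2≡1  (mod 5)
result: +1

Answer: +1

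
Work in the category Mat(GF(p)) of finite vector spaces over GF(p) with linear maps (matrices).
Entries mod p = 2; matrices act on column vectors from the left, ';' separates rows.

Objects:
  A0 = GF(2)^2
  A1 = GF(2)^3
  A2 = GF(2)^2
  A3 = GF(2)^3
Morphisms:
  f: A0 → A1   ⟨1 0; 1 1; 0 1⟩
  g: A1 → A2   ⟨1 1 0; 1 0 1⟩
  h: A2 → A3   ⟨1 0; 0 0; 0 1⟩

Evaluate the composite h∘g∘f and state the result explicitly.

Answer: ⟨0 1; 0 0; 1 1⟩

Trace:
  e0=(1,0) f→(1,1,0) g→(0,1) h→(0,0,1)
  e1=(0,1) f→(0,1,1) g→(1,1) h→(1,0,1)
⟦path⟧: ⟨0 1; 0 0; 1 1⟩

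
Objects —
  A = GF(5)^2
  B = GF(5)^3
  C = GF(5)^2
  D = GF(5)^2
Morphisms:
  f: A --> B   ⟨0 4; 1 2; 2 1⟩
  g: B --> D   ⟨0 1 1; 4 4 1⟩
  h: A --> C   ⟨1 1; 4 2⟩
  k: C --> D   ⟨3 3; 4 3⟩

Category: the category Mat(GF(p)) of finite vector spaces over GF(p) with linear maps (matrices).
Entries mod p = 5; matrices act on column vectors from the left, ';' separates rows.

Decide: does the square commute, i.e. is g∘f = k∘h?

1) trace f;g:
  e0=[1,0] f-->[0,1,2] g-->[3,1]
  e1=[0,1] f-->[4,2,1] g-->[3,0]
  ⟦path⟧₁ = ⟨3 3; 1 0⟩
2) trace h;k:
  e0=[1,0] h-->[1,4] k-->[0,1]
  e1=[0,1] h-->[1,2] k-->[4,0]
  ⟦path⟧₂ = ⟨0 4; 1 0⟩
Equal? NO — does not commute

Answer: DOES NOT COMMUTE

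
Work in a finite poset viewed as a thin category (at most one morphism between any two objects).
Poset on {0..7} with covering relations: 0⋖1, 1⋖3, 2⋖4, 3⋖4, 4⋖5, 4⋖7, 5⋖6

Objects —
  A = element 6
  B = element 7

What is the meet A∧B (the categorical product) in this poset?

Common predecessors of 6,7: {0,1,2,3,4}
  0 ⊑ 4
  1 ⊑ 4
  2 ⊑ 4
  3 ⊑ 4
  4 ⊑ 4
glb = 4

Answer: A∧B = 4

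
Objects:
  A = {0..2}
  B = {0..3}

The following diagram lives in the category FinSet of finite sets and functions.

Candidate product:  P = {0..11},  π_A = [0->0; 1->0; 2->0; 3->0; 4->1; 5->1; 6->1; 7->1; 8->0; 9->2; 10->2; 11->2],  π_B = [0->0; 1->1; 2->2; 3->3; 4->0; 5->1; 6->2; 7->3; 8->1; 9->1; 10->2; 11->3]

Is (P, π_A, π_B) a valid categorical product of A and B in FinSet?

|A|·|B| = 3·4 = 12;  |P| = 12
Check the pairing map k ↦ (π_A(k), π_B(k)):
  0 -> (0,0)
  1 -> (0,1)
  2 -> (0,2)
  3 -> (0,3)
  4 -> (1,0)
  5 -> (1,1)
  6 -> (1,2)
  7 -> (1,3)
  8 -> (0,1)  ✗ repeats pair of k=1
  9 -> (2,1)
  10 -> (2,2)
  11 -> (2,3)
distinct pairs in image: 11 / 12 needed
  → (0,1) hit at k=1 and k=8

Answer: NOT A VALID PRODUCT — duplicate pair at indices 1,8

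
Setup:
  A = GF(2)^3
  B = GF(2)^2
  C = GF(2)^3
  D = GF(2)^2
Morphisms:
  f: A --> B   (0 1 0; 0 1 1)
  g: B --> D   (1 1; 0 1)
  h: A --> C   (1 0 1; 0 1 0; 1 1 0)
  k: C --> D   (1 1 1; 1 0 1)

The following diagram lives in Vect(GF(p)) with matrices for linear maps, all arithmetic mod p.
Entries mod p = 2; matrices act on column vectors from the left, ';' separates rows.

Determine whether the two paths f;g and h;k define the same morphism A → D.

1) trace f;g:
  e0=[1,0,0] f-->[0,0] g-->[0,0]
  e1=[0,1,0] f-->[1,1] g-->[0,1]
  e2=[0,0,1] f-->[0,1] g-->[1,1]
  ⟦path⟧₁ = (0 0 1; 0 1 1)
2) trace h;k:
  e0=[1,0,0] h-->[1,0,1] k-->[0,0]
  e1=[0,1,0] h-->[0,1,1] k-->[0,1]
  e2=[0,0,1] h-->[1,0,0] k-->[1,1]
  ⟦path⟧₂ = (0 0 1; 0 1 1)
Equal? equal; square commutes

Answer: COMMUTES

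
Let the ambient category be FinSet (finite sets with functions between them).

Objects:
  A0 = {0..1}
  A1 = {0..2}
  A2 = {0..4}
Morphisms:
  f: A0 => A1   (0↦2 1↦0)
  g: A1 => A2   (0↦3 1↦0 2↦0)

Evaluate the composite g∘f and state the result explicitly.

Answer: (0↦0 1↦3)

Derivation:
  0 f=>2 g=>0
  1 f=>0 g=>3
result: (0↦0 1↦3)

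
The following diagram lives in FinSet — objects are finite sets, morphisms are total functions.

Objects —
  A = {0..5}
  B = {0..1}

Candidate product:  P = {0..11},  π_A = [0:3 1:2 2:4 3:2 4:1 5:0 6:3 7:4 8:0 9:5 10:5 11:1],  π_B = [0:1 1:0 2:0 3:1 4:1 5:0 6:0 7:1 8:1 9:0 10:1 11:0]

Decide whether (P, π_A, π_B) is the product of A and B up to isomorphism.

|A|·|B| = 6·2 = 12;  |P| = 12
Check the pairing map k ↦ (π_A(k), π_B(k)):
  0 : (3,1)
  1 : (2,0)
  2 : (4,0)
  3 : (2,1)
  4 : (1,1)
  5 : (0,0)
  6 : (3,0)
  7 : (4,1)
  8 : (0,1)
  9 : (5,0)
  10 : (5,1)
  11 : (1,0)
distinct pairs in image: 12 / 12 needed
  → bijection onto A×B; projections well-typed.

Answer: VALID PRODUCT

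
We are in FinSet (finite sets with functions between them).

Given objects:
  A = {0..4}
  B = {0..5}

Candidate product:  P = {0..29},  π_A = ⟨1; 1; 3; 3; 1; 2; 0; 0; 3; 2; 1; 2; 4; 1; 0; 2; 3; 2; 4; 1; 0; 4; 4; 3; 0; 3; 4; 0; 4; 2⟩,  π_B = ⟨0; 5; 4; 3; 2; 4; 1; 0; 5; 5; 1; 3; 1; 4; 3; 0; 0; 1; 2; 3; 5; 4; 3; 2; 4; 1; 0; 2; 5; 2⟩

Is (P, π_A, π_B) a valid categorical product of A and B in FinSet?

|A|·|B| = 5·6 = 30;  |P| = 30
Check the pairing map k ↦ (π_A(k), π_B(k)):
  0 -> (1,0)
  1 -> (1,5)
  2 -> (3,4)
  3 -> (3,3)
  4 -> (1,2)
  5 -> (2,4)
  6 -> (0,1)
  7 -> (0,0)
  8 -> (3,5)
  9 -> (2,5)
  10 -> (1,1)
  11 -> (2,3)
  12 -> (4,1)
  13 -> (1,4)
  14 -> (0,3)
  15 -> (2,0)
  16 -> (3,0)
  17 -> (2,1)
  18 -> (4,2)
  19 -> (1,3)
  20 -> (0,5)
  21 -> (4,4)
  22 -> (4,3)
  23 -> (3,2)
  24 -> (0,4)
  25 -> (3,1)
  26 -> (4,0)
  27 -> (0,2)
  28 -> (4,5)
  29 -> (2,2)
distinct pairs in image: 30 / 30 needed
  → bijection onto A×B; projections well-typed.

Answer: VALID PRODUCT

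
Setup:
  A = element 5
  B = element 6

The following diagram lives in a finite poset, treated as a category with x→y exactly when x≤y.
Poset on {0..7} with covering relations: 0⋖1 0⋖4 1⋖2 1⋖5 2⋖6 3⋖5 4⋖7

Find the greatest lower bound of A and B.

{x : x<=A ∧ x<=B} = {0,1}  (A=5, B=6)
  0 <= 1
  1 <= 1
glb = 1

Answer: A∧B = 1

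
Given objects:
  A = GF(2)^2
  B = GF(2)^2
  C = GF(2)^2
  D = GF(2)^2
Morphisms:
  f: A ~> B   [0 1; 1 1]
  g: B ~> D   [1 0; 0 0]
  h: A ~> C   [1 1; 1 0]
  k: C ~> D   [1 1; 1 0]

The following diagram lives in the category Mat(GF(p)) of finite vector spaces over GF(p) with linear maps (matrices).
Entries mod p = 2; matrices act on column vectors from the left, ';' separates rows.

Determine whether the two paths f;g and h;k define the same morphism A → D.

Path 1 = f;g:
  e0=(1,0) f~>(0,1) g~>(0,0)
  e1=(0,1) f~>(1,1) g~>(1,0)
  result₁ = [0 1; 0 0]
Path 2 = h;k:
  e0=(1,0) h~>(1,1) k~>(0,1)
  e1=(0,1) h~>(1,0) k~>(1,1)
  result₂ = [0 1; 1 1]
Equal? differ; not commutative

Answer: DOES NOT COMMUTE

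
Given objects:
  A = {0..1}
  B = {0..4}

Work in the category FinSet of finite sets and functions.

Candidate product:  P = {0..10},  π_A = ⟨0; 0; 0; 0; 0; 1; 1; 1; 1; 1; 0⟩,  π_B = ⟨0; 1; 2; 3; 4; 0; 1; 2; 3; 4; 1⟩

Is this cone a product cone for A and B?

Answer: NOT A VALID PRODUCT — |P|=11 ≠ |A|·|B|=10

Trace:
|A|·|B| = 2·5 = 10;  |P| = 11
  → cardinalities differ; no bijection possible.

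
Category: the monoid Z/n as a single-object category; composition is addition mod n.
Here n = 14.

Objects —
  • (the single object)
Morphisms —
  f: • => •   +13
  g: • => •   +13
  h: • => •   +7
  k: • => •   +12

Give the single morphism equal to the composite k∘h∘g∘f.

Answer: +3

Derivation:
  0 +13≡13 +13≡12 +7≡5 +12≡3  (mod 14)
composite: +3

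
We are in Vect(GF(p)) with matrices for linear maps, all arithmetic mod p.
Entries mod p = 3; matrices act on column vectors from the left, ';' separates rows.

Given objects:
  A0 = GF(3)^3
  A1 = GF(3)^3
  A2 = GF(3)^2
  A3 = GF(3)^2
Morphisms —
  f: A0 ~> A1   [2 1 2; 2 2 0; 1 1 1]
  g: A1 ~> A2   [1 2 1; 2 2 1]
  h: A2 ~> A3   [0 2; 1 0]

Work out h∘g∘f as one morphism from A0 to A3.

  e0=⟨1,0,0⟩ f~>⟨2,2,1⟩ g~>⟨1,0⟩ h~>⟨0,1⟩
  e1=⟨0,1,0⟩ f~>⟨1,2,1⟩ g~>⟨0,1⟩ h~>⟨2,0⟩
  e2=⟨0,0,1⟩ f~>⟨2,0,1⟩ g~>⟨0,2⟩ h~>⟨1,0⟩
result: [0 2 1; 1 0 0]

Answer: [0 2 1; 1 0 0]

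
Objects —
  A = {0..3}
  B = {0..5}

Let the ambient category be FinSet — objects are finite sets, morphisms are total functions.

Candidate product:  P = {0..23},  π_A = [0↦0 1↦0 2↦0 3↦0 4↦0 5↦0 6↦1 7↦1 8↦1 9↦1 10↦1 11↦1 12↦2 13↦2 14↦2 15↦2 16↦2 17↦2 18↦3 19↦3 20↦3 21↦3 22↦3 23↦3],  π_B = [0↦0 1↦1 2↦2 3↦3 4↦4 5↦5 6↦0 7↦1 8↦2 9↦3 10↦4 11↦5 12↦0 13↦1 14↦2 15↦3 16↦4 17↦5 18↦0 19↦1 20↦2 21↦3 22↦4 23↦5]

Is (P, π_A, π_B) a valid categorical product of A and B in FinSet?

|A|·|B| = 4·6 = 24;  |P| = 24
Check the pairing map k ↦ (π_A(k), π_B(k)):
  0 ↦ (0,0)
  1 ↦ (0,1)
  2 ↦ (0,2)
  3 ↦ (0,3)
  4 ↦ (0,4)
  5 ↦ (0,5)
  6 ↦ (1,0)
  7 ↦ (1,1)
  8 ↦ (1,2)
  9 ↦ (1,3)
  10 ↦ (1,4)
  11 ↦ (1,5)
  12 ↦ (2,0)
  13 ↦ (2,1)
  14 ↦ (2,2)
  15 ↦ (2,3)
  16 ↦ (2,4)
  17 ↦ (2,5)
  18 ↦ (3,0)
  19 ↦ (3,1)
  20 ↦ (3,2)
  21 ↦ (3,3)
  22 ↦ (3,4)
  23 ↦ (3,5)
distinct pairs in image: 24 / 24 needed
  → bijection onto A×B; projections well-typed.

Answer: VALID PRODUCT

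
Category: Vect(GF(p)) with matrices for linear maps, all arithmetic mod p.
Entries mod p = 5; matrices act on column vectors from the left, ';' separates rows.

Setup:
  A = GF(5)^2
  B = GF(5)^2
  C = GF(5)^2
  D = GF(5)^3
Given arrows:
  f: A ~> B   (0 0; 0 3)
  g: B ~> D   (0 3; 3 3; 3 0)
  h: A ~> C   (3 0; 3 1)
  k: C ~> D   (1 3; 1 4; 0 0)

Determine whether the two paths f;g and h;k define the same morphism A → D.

Along f;g (path 1):
  e0=⟨1,0⟩ f~>⟨0,0⟩ g~>⟨0,0,0⟩
  e1=⟨0,1⟩ f~>⟨0,3⟩ g~>⟨4,4,0⟩
  result₁ = (0 4; 0 4; 0 0)
Along h;k (path 2):
  e0=⟨1,0⟩ h~>⟨3,3⟩ k~>⟨2,0,0⟩
  e1=⟨0,1⟩ h~>⟨0,1⟩ k~>⟨3,4,0⟩
  result₂ = (2 3; 0 4; 0 0)
Equal? differ; not commutative

Answer: DOES NOT COMMUTE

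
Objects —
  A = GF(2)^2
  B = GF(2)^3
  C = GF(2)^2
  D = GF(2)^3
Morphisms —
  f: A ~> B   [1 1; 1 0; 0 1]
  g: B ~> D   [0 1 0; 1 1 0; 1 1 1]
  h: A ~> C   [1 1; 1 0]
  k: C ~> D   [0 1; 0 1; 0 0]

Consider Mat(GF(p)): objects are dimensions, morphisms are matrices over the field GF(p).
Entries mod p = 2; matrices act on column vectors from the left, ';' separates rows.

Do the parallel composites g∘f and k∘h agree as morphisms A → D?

1) trace f;g:
  e0=(1,0) f~>(1,1,0) g~>(1,0,0)
  e1=(0,1) f~>(1,0,1) g~>(0,1,0)
  composite₁ = [1 0; 0 1; 0 0]
2) trace h;k:
  e0=(1,0) h~>(1,1) k~>(1,1,0)
  e1=(0,1) h~>(1,0) k~>(0,0,0)
  composite₂ = [1 0; 1 0; 0 0]
Equal? distinct morphisms ✗

Answer: DOES NOT COMMUTE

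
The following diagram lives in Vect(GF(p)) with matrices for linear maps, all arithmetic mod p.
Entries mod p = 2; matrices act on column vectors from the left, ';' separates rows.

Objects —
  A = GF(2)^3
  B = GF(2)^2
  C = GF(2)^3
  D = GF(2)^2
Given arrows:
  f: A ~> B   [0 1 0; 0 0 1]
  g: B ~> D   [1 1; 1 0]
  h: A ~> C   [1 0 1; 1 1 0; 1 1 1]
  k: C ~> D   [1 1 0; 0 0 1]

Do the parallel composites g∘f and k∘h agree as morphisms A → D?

Answer: DOES NOT COMMUTE

Trace:
Path 1 = f;g:
  e0=⟨1,0,0⟩ f~>⟨0,0⟩ g~>⟨0,0⟩
  e1=⟨0,1,0⟩ f~>⟨1,0⟩ g~>⟨1,1⟩
  e2=⟨0,0,1⟩ f~>⟨0,1⟩ g~>⟨1,0⟩
  result₁ = [0 1 1; 0 1 0]
Path 2 = h;k:
  e0=⟨1,0,0⟩ h~>⟨1,1,1⟩ k~>⟨0,1⟩
  e1=⟨0,1,0⟩ h~>⟨0,1,1⟩ k~>⟨1,1⟩
  e2=⟨0,0,1⟩ h~>⟨1,0,1⟩ k~>⟨1,1⟩
  result₂ = [0 1 1; 1 1 1]
Equal? distinct morphisms ✗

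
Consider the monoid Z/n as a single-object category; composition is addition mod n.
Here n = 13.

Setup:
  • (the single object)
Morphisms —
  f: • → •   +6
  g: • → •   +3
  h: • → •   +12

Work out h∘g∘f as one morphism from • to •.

  0 +6≡6 +3≡9 +12≡8  (mod 13)
result: +8

Answer: +8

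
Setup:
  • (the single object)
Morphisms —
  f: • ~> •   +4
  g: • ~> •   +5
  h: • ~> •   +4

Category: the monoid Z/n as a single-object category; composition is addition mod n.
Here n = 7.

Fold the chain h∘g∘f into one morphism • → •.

Answer: +6

Trace:
  0 +4≡4 +5≡2 +4≡6  (mod 7)
result: +6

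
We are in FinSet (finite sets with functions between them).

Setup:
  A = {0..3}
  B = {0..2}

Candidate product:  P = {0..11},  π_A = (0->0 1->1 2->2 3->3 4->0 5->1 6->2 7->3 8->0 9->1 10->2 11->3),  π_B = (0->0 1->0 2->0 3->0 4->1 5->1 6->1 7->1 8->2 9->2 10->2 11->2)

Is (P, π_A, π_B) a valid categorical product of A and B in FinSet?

|A|·|B| = 4·3 = 12;  |P| = 12
Check the pairing map k ↦ (π_A(k), π_B(k)):
  0 -> (0,0)
  1 -> (1,0)
  2 -> (2,0)
  3 -> (3,0)
  4 -> (0,1)
  5 -> (1,1)
  6 -> (2,1)
  7 -> (3,1)
  8 -> (0,2)
  9 -> (1,2)
  10 -> (2,2)
  11 -> (3,2)
distinct pairs in image: 12 / 12 needed
  → bijection onto A×B; projections well-typed.

Answer: VALID PRODUCT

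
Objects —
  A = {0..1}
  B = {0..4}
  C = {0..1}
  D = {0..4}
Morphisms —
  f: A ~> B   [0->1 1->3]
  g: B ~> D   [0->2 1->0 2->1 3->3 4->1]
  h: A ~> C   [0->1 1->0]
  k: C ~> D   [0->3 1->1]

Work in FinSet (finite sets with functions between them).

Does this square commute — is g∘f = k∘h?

Path 1 = f;g:
  0 f~>1 g~>0
  1 f~>3 g~>3
  composite₁ = [0->0 1->3]
Path 2 = h;k:
  0 h~>1 k~>1
  1 h~>0 k~>3
  composite₂ = [0->1 1->3]
Equal? differ; not commutative

Answer: DOES NOT COMMUTE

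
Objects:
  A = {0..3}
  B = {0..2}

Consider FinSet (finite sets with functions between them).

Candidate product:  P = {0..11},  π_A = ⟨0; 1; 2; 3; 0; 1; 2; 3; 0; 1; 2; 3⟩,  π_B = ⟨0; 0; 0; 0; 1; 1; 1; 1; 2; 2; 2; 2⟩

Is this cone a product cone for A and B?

|A|·|B| = 4·3 = 12;  |P| = 12
Check the pairing map k ↦ (π_A(k), π_B(k)):
  0 -> (0,0)
  1 -> (1,0)
  2 -> (2,0)
  3 -> (3,0)
  4 -> (0,1)
  5 -> (1,1)
  6 -> (2,1)
  7 -> (3,1)
  8 -> (0,2)
  9 -> (1,2)
  10 -> (2,2)
  11 -> (3,2)
distinct pairs in image: 12 / 12 needed
  → bijection onto A×B; projections well-typed.

Answer: VALID PRODUCT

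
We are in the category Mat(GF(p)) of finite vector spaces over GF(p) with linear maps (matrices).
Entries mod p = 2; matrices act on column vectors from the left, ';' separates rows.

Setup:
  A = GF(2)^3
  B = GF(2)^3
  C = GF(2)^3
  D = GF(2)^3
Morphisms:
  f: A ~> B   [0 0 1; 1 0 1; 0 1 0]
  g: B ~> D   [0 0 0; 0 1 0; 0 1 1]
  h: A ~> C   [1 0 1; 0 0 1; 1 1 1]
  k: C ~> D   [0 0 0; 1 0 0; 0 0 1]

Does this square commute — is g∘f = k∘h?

Answer: COMMUTES

Derivation:
1) trace f;g:
  e0=⟨1,0,0⟩ f~>⟨0,1,0⟩ g~>⟨0,1,1⟩
  e1=⟨0,1,0⟩ f~>⟨0,0,1⟩ g~>⟨0,0,1⟩
  e2=⟨0,0,1⟩ f~>⟨1,1,0⟩ g~>⟨0,1,1⟩
  result₁ = [0 0 0; 1 0 1; 1 1 1]
2) trace h;k:
  e0=⟨1,0,0⟩ h~>⟨1,0,1⟩ k~>⟨0,1,1⟩
  e1=⟨0,1,0⟩ h~>⟨0,0,1⟩ k~>⟨0,0,1⟩
  e2=⟨0,0,1⟩ h~>⟨1,1,1⟩ k~>⟨0,1,1⟩
  result₂ = [0 0 0; 1 0 1; 1 1 1]
Equal? YES — commutes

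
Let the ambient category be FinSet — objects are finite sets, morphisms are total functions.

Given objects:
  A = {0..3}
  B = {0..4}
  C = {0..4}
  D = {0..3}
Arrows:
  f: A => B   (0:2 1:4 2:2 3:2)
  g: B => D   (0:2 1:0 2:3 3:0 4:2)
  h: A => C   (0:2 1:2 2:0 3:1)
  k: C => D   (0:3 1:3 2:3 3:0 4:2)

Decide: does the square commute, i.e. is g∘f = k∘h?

Along f;g (path 1):
  0 f=>2 g=>3
  1 f=>4 g=>2
  2 f=>2 g=>3
  3 f=>2 g=>3
  result₁ = (0:3 1:2 2:3 3:3)
Along h;k (path 2):
  0 h=>2 k=>3
  1 h=>2 k=>3
  2 h=>0 k=>3
  3 h=>1 k=>3
  result₂ = (0:3 1:3 2:3 3:3)
Equal? differ; not commutative

Answer: DOES NOT COMMUTE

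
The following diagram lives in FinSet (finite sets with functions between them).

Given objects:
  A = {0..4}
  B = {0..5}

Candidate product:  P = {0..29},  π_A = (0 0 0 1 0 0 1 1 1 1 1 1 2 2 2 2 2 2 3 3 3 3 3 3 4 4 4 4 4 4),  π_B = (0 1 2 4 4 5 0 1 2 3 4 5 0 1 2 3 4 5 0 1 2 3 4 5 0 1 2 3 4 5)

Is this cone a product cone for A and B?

Answer: NOT A VALID PRODUCT — duplicate pair at indices 10,3

Trace:
|A|·|B| = 5·6 = 30;  |P| = 30
Check the pairing map k ↦ (π_A(k), π_B(k)):
  0 : (0,0)
  1 : (0,1)
  2 : (0,2)
  3 : (1,4)
  4 : (0,4)
  5 : (0,5)
  6 : (1,0)
  7 : (1,1)
  8 : (1,2)
  9 : (1,3)
  10 : (1,4)  ✗ repeats pair of k=3
  11 : (1,5)
  12 : (2,0)
  13 : (2,1)
  14 : (2,2)
  15 : (2,3)
  16 : (2,4)
  17 : (2,5)
  18 : (3,0)
  19 : (3,1)
  20 : (3,2)
  21 : (3,3)
  22 : (3,4)
  23 : (3,5)
  24 : (4,0)
  25 : (4,1)
  26 : (4,2)
  27 : (4,3)
  28 : (4,4)
  29 : (4,5)
distinct pairs in image: 29 / 30 needed
  → (1,4) hit at k=3 and k=10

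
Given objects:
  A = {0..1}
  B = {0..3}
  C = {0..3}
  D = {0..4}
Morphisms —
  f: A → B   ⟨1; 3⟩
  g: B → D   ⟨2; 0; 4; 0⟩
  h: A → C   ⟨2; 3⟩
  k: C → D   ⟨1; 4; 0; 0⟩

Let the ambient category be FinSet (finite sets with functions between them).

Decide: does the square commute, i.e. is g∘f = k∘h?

1) trace f;g:
  0 f→1 g→0
  1 f→3 g→0
  ⟦path⟧₁ = ⟨0; 0⟩
2) trace h;k:
  0 h→2 k→0
  1 h→3 k→0
  ⟦path⟧₂ = ⟨0; 0⟩
Equal? equal; square commutes

Answer: COMMUTES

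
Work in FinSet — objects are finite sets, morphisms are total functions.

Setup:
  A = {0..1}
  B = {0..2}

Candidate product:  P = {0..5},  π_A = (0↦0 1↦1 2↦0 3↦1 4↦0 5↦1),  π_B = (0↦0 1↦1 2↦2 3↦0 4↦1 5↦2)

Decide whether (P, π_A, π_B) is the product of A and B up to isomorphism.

Answer: VALID PRODUCT

Derivation:
|A|·|B| = 2·3 = 6;  |P| = 6
Check the pairing map k ↦ (π_A(k), π_B(k)):
  0 ↦ (0,0)
  1 ↦ (1,1)
  2 ↦ (0,2)
  3 ↦ (1,0)
  4 ↦ (0,1)
  5 ↦ (1,2)
distinct pairs in image: 6 / 6 needed
  → bijection onto A×B; projections well-typed.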